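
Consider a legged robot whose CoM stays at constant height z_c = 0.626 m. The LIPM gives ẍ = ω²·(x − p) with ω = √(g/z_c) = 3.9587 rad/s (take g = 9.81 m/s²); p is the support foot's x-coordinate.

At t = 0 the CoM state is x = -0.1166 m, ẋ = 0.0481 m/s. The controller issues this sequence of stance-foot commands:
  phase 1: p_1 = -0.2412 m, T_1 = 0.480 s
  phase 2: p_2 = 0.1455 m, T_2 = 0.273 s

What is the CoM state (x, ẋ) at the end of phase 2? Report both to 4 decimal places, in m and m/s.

phase 1: p=-0.2412, T=0.480, ωT=1.900176, cosh=3.418307, sinh=3.268764; start (x,ẋ)=(-0.116600, 0.048100) → end (x,ẋ)=(0.224438, 1.776752)
phase 2: p=0.1455, T=0.273, ωT=1.080725, cosh=1.643082, sinh=1.303733; start (x,ẋ)=(0.224438, 1.776752) → end (x,ẋ)=(0.860346, 3.326756)

x = 0.8603, ẋ = 3.3268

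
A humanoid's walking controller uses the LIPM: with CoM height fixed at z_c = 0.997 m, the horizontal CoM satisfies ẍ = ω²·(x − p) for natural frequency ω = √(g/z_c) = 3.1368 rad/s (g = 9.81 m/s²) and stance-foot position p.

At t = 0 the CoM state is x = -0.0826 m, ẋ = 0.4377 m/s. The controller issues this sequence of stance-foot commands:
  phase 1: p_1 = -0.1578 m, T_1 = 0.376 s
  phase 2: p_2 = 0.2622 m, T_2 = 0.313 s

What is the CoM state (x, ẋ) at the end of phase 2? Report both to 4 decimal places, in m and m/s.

phase 1: p=-0.1578, T=0.376, ωT=1.179437, cosh=1.779997, sinh=1.472545; start (x,ẋ)=(-0.082600, 0.437700) → end (x,ẋ)=(0.181530, 1.126459)
phase 2: p=0.2622, T=0.313, ωT=0.981818, cosh=1.521967, sinh=1.147338; start (x,ẋ)=(0.181530, 1.126459) → end (x,ẋ)=(0.551445, 1.424107)

x = 0.5514, ẋ = 1.4241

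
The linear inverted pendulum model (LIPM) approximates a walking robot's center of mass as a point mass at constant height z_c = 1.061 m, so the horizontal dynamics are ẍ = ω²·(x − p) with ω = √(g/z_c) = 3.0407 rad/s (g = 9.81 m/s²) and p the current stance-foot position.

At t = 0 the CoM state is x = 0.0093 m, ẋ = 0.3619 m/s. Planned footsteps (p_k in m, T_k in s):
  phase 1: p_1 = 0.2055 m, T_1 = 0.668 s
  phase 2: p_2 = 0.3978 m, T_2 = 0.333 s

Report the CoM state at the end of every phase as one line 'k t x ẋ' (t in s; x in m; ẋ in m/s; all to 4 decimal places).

1 0.6680 -0.1094 -0.8317
2 1.0010 -0.7191 -3.1380

phase 1: p=0.2055, T=0.668, ωT=2.031188, cosh=3.877157, sinh=3.745977; start (x,ẋ)=(0.009300, 0.361900) → end (x,ẋ)=(-0.109357, -0.831652)
phase 2: p=0.3978, T=0.333, ωT=1.012553, cosh=1.557955, sinh=1.194665; start (x,ẋ)=(-0.109357, -0.831652) → end (x,ẋ)=(-0.719077, -3.137984)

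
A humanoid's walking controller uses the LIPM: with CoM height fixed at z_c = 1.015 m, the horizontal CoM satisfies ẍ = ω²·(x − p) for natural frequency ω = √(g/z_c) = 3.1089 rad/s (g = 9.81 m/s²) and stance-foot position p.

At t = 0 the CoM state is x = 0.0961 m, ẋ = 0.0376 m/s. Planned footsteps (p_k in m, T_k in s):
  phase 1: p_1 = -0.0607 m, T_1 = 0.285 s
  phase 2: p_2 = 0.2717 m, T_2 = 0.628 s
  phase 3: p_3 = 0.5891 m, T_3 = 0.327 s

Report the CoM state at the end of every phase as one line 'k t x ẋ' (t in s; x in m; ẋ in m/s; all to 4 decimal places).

1 0.2850 0.1740 0.5440
2 0.9130 0.5245 0.9062
3 1.2400 0.8382 1.1750

phase 1: p=-0.0607, T=0.285, ωT=0.886037, cosh=1.418892, sinh=1.006605; start (x,ẋ)=(0.096100, 0.037600) → end (x,ẋ)=(0.173956, 0.544046)
phase 2: p=0.2717, T=0.628, ωT=1.952389, cosh=3.593718, sinh=3.451783; start (x,ẋ)=(0.173956, 0.544046) → end (x,ẋ)=(0.524486, 0.906236)
phase 3: p=0.5891, T=0.327, ωT=1.016610, cosh=1.562815, sinh=1.200996; start (x,ẋ)=(0.524486, 0.906236) → end (x,ẋ)=(0.838208, 1.175026)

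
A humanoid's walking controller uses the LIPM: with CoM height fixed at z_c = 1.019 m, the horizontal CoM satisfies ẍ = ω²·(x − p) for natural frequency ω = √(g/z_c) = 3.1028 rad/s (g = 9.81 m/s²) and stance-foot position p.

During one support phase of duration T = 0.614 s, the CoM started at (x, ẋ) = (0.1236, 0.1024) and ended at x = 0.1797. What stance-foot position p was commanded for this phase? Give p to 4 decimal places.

ωT = 3.1028·0.614 = 1.905119; cosh(ωT) = 3.434507, sinh(ωT) = 3.285702
x(T) = p + (x₀−p)·cosh(ωT) + (ẋ₀/ω)·sinh(ωT) ⇒ p·(1 − cosh) = x(T) − x₀·cosh − (ẋ₀/ω)·sinh
numerator   = 0.1797 − (0.1236)·3.434507 − (0.1024/3.1028)·3.285702 = -0.353241
denominator = 1 − 3.434507 = -2.434507
p = -0.353241 / -2.434507 = 0.1451

p = 0.1451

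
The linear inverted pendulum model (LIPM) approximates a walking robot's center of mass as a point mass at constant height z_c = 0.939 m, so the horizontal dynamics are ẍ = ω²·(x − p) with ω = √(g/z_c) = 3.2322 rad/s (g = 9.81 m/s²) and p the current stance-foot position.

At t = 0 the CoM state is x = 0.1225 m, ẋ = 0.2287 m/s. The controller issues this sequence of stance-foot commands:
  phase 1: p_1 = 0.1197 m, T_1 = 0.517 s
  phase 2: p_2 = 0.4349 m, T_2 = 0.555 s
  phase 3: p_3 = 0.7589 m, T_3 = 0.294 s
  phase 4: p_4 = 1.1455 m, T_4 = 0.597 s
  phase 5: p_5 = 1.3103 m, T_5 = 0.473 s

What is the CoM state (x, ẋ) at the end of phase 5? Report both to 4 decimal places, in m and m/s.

x = 0.2146, ẋ = -3.3717

phase 1: p=0.1197, T=0.517, ωT=1.671047, cosh=2.752892, sinh=2.564842; start (x,ẋ)=(0.122500, 0.228700) → end (x,ẋ)=(0.308888, 0.652799)
phase 2: p=0.4349, T=0.555, ωT=1.793871, cosh=3.089499, sinh=2.923184; start (x,ẋ)=(0.308888, 0.652799) → end (x,ẋ)=(0.635974, 0.826220)
phase 3: p=0.7589, T=0.294, ωT=0.950267, cosh=1.486519, sinh=1.099881; start (x,ẋ)=(0.635974, 0.826220) → end (x,ẋ)=(0.857321, 0.791184)
phase 4: p=1.1455, T=0.597, ωT=1.929623, cosh=3.516060, sinh=3.370857; start (x,ẋ)=(0.857321, 0.791184) → end (x,ẋ)=(0.957371, -0.357939)
phase 5: p=1.3103, T=0.473, ωT=1.528831, cosh=2.414784, sinh=2.197995; start (x,ẋ)=(0.957371, -0.357939) → end (x,ẋ)=(0.214643, -3.371681)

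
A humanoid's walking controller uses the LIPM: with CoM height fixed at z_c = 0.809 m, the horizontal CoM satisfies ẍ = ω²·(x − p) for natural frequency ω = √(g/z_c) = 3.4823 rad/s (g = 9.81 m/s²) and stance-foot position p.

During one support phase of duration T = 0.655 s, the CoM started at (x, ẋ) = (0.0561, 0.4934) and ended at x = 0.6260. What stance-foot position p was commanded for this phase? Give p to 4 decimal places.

ωT = 3.4823·0.655 = 2.280906; cosh(ωT) = 4.943869, sinh(ωT) = 4.841678
x(T) = p + (x₀−p)·cosh(ωT) + (ẋ₀/ω)·sinh(ωT) ⇒ p·(1 − cosh) = x(T) − x₀·cosh − (ẋ₀/ω)·sinh
numerator   = 0.6260 − (0.0561)·4.943869 − (0.4934/3.4823)·4.841678 = -0.337359
denominator = 1 − 4.943869 = -3.943869
p = -0.337359 / -3.943869 = 0.0855

p = 0.0855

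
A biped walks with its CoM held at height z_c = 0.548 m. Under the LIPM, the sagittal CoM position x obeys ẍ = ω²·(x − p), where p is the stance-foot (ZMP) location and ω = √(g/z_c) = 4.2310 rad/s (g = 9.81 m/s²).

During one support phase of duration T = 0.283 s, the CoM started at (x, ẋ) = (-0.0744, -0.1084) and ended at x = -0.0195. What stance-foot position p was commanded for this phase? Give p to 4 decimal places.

ωT = 4.2310·0.283 = 1.197373; cosh(ωT) = 1.806696, sinh(ωT) = 1.504710
x(T) = p + (x₀−p)·cosh(ωT) + (ẋ₀/ω)·sinh(ωT) ⇒ p·(1 − cosh) = x(T) − x₀·cosh − (ẋ₀/ω)·sinh
numerator   = -0.0195 − (-0.0744)·1.806696 − (-0.1084/4.2310)·1.504710 = 0.153470
denominator = 1 − 1.806696 = -0.806696
p = 0.153470 / -0.806696 = -0.1902

p = -0.1902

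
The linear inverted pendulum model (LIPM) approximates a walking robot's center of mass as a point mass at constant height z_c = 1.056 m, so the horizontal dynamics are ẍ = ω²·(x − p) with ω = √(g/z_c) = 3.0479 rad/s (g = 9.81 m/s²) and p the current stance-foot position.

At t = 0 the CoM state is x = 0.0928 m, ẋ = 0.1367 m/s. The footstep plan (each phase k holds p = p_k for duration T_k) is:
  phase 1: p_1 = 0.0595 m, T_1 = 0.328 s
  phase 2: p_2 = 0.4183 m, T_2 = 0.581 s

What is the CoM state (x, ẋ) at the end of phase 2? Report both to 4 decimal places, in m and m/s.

x = -0.0428, ẋ = -1.2170

phase 1: p=0.0595, T=0.328, ωT=0.999711, cosh=1.542741, sinh=1.174756; start (x,ẋ)=(0.092800, 0.136700) → end (x,ẋ)=(0.163562, 0.330125)
phase 2: p=0.4183, T=0.581, ωT=1.770830, cosh=3.022960, sinh=2.852768; start (x,ẋ)=(0.163562, 0.330125) → end (x,ẋ)=(-0.042774, -1.216983)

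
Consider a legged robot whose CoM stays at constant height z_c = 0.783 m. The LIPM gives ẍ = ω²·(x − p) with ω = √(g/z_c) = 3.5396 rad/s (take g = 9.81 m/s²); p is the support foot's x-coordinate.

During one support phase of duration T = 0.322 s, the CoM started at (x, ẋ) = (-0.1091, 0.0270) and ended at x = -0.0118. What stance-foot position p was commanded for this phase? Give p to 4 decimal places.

ωT = 3.5396·0.322 = 1.139751; cosh(ωT) = 1.722945, sinh(ωT) = 1.403046
x(T) = p + (x₀−p)·cosh(ωT) + (ẋ₀/ω)·sinh(ωT) ⇒ p·(1 − cosh) = x(T) − x₀·cosh − (ẋ₀/ω)·sinh
numerator   = -0.0118 − (-0.1091)·1.722945 − (0.0270/3.5396)·1.403046 = 0.165471
denominator = 1 − 1.722945 = -0.722945
p = 0.165471 / -0.722945 = -0.2289

p = -0.2289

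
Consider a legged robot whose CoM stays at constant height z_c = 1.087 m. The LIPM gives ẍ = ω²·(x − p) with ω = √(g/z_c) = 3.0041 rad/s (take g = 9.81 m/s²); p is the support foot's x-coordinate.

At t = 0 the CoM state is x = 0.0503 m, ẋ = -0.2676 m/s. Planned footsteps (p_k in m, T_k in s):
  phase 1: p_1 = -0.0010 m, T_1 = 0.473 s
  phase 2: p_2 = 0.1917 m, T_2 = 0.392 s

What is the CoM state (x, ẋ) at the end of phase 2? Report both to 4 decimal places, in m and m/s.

phase 1: p=-0.0010, T=0.473, ωT=1.420939, cosh=2.191248, sinh=1.949761; start (x,ẋ)=(0.050300, -0.267600) → end (x,ẋ)=(-0.062270, -0.285900)
phase 2: p=0.1917, T=0.392, ωT=1.177607, cosh=1.777306, sinh=1.469291; start (x,ẋ)=(-0.062270, -0.285900) → end (x,ẋ)=(-0.399515, -1.629130)

x = -0.3995, ẋ = -1.6291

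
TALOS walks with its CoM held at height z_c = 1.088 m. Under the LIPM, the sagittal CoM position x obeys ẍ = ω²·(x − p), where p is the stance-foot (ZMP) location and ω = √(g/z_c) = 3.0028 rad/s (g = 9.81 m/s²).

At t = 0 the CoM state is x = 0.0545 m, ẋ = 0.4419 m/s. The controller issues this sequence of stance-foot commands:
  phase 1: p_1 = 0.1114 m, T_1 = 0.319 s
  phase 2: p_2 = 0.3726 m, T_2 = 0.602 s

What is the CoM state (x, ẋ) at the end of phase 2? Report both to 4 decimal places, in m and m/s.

phase 1: p=0.1114, T=0.319, ωT=0.957893, cosh=1.494950, sinh=1.111250; start (x,ẋ)=(0.054500, 0.441900) → end (x,ẋ)=(0.189872, 0.470751)
phase 2: p=0.3726, T=0.602, ωT=1.807686, cosh=3.130178, sinh=2.966144; start (x,ẋ)=(0.189872, 0.470751) → end (x,ẋ)=(0.265633, -0.153978)

x = 0.2656, ẋ = -0.1540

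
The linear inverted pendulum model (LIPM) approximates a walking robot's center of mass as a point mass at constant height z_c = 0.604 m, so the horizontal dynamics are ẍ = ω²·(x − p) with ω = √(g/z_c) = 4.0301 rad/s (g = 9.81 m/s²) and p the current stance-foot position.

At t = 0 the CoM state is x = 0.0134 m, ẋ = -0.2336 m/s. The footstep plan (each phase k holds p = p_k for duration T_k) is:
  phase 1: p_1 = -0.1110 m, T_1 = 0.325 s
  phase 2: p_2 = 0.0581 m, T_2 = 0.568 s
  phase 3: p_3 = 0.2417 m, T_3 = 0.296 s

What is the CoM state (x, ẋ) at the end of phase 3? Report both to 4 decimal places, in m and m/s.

phase 1: p=-0.1110, T=0.325, ωT=1.309783, cosh=1.987623, sinh=1.717744; start (x,ẋ)=(0.013400, -0.233600) → end (x,ẋ)=(0.036693, 0.396873)
phase 2: p=0.0581, T=0.568, ωT=2.289097, cosh=4.983690, sinh=4.882332; start (x,ẋ)=(0.036693, 0.396873) → end (x,ẋ)=(0.432214, 1.556687)
phase 3: p=0.2417, T=0.296, ωT=1.192910, cosh=1.799998, sinh=1.496661; start (x,ẋ)=(0.432214, 1.556687) → end (x,ẋ)=(1.162733, 3.951155)

x = 1.1627, ẋ = 3.9512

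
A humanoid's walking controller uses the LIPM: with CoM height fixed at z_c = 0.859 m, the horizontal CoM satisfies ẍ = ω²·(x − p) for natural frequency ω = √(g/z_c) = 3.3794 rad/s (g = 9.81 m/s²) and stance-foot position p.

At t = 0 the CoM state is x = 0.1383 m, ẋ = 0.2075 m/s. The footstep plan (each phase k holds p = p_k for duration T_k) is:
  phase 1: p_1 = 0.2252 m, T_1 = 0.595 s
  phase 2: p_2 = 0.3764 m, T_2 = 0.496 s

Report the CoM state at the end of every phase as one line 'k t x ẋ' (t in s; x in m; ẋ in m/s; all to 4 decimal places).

phase 1: p=0.2252, T=0.595, ωT=2.010743, cosh=3.801377, sinh=3.667488; start (x,ẋ)=(0.138300, 0.207500) → end (x,ẋ)=(0.120049, -0.288245)
phase 2: p=0.3764, T=0.496, ωT=1.676182, cosh=2.766099, sinh=2.579012; start (x,ẋ)=(0.120049, -0.288245) → end (x,ẋ)=(-0.552667, -3.031542)

1 0.5950 0.1200 -0.2882
2 1.0910 -0.5527 -3.0315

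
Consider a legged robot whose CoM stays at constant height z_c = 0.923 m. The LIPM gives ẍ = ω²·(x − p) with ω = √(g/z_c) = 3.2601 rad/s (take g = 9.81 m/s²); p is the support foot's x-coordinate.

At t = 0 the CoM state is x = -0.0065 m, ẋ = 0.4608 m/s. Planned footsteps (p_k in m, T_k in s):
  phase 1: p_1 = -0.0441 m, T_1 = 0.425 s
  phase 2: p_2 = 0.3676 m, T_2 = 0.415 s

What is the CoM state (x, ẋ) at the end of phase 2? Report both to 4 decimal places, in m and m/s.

phase 1: p=-0.0441, T=0.425, ωT=1.385542, cosh=2.123591, sinh=1.873403; start (x,ẋ)=(-0.006500, 0.460800) → end (x,ẋ)=(0.300544, 1.208192)
phase 2: p=0.3676, T=0.415, ωT=1.352942, cosh=2.063634, sinh=1.805155; start (x,ẋ)=(0.300544, 1.208192) → end (x,ẋ)=(0.898210, 2.098641)

x = 0.8982, ẋ = 2.0986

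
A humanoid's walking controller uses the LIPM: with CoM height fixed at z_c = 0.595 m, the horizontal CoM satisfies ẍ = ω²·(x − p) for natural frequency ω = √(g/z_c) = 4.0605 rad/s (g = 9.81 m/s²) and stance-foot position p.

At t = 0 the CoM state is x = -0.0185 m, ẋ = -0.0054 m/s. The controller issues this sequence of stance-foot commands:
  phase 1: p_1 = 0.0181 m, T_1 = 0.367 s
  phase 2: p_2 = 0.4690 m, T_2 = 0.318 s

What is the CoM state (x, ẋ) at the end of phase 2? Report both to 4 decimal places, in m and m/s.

phase 1: p=0.0181, T=0.367, ωT=1.490204, cosh=2.331663, sinh=2.106336; start (x,ẋ)=(-0.018500, -0.005400) → end (x,ẋ)=(-0.070040, -0.325623)
phase 2: p=0.4690, T=0.318, ωT=1.291239, cosh=1.956110, sinh=1.681180; start (x,ẋ)=(-0.070040, -0.325623) → end (x,ẋ)=(-0.720240, -4.316674)

x = -0.7202, ẋ = -4.3167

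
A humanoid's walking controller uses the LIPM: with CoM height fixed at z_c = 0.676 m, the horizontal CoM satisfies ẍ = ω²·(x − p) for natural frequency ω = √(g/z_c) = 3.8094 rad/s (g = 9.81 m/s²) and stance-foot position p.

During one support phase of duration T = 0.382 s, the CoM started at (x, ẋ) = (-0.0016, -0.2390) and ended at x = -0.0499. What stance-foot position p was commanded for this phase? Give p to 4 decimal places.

p = -0.0642

ωT = 3.8094·0.382 = 1.455191; cosh(ωT) = 2.259328, sinh(ωT) = 2.025973
x(T) = p + (x₀−p)·cosh(ωT) + (ẋ₀/ω)·sinh(ωT) ⇒ p·(1 − cosh) = x(T) − x₀·cosh − (ẋ₀/ω)·sinh
numerator   = -0.0499 − (-0.0016)·2.259328 − (-0.2390/3.8094)·2.025973 = 0.080824
denominator = 1 − 2.259328 = -1.259328
p = 0.080824 / -1.259328 = -0.0642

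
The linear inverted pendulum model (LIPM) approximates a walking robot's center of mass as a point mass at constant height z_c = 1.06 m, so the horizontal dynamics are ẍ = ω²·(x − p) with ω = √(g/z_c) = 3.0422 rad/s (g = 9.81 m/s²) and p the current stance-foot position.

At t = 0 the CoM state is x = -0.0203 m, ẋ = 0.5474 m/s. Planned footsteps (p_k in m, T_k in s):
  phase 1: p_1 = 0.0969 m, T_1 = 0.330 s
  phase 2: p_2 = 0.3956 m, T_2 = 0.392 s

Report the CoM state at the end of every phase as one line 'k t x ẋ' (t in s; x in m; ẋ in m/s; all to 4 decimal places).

1 0.3300 0.1281 0.4260
2 0.7220 0.1237 -0.4510

phase 1: p=0.0969, T=0.330, ωT=1.003926, cosh=1.547706, sinh=1.181268; start (x,ẋ)=(-0.020300, 0.547400) → end (x,ẋ)=(0.128061, 0.426038)
phase 2: p=0.3956, T=0.392, ωT=1.192542, cosh=1.799449, sinh=1.496000; start (x,ẋ)=(0.128061, 0.426038) → end (x,ẋ)=(0.123681, -0.450971)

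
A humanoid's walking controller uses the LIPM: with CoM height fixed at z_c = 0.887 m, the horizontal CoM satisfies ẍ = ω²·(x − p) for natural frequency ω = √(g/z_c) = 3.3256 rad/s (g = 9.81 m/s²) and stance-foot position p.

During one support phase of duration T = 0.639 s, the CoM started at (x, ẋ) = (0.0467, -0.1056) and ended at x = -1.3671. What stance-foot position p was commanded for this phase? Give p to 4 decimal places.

ωT = 3.3256·0.639 = 2.125058; cosh(ωT) = 4.246406, sinh(ωT) = 4.126980
x(T) = p + (x₀−p)·cosh(ωT) + (ẋ₀/ω)·sinh(ωT) ⇒ p·(1 − cosh) = x(T) − x₀·cosh − (ẋ₀/ω)·sinh
numerator   = -1.3671 − (0.0467)·4.246406 − (-0.1056/3.3256)·4.126980 = -1.434360
denominator = 1 − 4.246406 = -3.246406
p = -1.434360 / -3.246406 = 0.4418

p = 0.4418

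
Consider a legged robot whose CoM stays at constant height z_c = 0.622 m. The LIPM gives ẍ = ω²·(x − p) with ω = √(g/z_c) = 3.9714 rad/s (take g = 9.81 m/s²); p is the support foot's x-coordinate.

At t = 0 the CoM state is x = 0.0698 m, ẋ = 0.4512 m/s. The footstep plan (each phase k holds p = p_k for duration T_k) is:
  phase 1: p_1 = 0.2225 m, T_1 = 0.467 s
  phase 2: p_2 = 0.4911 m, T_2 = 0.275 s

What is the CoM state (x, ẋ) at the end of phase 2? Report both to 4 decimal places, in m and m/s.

x = -0.3335, ẋ = -2.8612

phase 1: p=0.2225, T=0.467, ωT=1.854644, cosh=3.272965, sinh=3.116457; start (x,ẋ)=(0.069800, 0.451200) → end (x,ẋ)=(0.076786, -0.413160)
phase 2: p=0.4911, T=0.275, ωT=1.092135, cosh=1.658065, sinh=1.322566; start (x,ẋ)=(0.076786, -0.413160) → end (x,ẋ)=(-0.333451, -2.861203)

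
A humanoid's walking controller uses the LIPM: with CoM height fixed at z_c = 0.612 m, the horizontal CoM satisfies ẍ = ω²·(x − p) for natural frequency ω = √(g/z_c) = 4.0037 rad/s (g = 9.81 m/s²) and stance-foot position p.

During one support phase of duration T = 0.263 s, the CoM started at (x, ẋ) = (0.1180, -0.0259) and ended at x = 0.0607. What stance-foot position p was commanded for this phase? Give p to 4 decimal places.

ωT = 4.0037·0.263 = 1.052973; cosh(ωT) = 1.607529, sinh(ωT) = 1.258630
x(T) = p + (x₀−p)·cosh(ωT) + (ẋ₀/ω)·sinh(ωT) ⇒ p·(1 − cosh) = x(T) − x₀·cosh − (ẋ₀/ω)·sinh
numerator   = 0.0607 − (0.1180)·1.607529 − (-0.0259/4.0037)·1.258630 = -0.120846
denominator = 1 − 1.607529 = -0.607529
p = -0.120846 / -0.607529 = 0.1989

p = 0.1989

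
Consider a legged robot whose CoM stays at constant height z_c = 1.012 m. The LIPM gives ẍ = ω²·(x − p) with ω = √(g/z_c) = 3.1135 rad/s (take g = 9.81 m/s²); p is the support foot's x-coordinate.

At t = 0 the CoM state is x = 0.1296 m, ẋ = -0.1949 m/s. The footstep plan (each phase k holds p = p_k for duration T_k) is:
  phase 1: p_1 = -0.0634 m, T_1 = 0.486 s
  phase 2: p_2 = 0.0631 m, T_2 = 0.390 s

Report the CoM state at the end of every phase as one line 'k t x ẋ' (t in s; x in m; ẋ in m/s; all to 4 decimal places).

1 0.4860 0.2608 0.8342
2 0.8760 0.8368 2.4739

phase 1: p=-0.0634, T=0.486, ωT=1.513161, cosh=2.380638, sinh=2.160425; start (x,ẋ)=(0.129600, -0.194900) → end (x,ẋ)=(0.260824, 0.834225)
phase 2: p=0.0631, T=0.390, ωT=1.214265, cosh=1.832373, sinh=1.535445; start (x,ẋ)=(0.260824, 0.834225) → end (x,ẋ)=(0.836808, 2.473852)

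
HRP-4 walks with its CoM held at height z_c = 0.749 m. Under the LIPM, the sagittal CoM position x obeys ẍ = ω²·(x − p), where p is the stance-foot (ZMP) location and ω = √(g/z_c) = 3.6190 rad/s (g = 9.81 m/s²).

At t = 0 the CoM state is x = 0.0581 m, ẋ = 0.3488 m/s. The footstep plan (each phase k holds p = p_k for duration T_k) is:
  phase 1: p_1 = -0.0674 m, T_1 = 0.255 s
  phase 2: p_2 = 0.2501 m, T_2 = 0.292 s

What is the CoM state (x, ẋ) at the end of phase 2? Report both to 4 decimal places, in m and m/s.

phase 1: p=-0.0674, T=0.255, ωT=0.922845, cosh=1.456913, sinh=1.059526; start (x,ẋ)=(0.058100, 0.348800) → end (x,ẋ)=(0.217560, 0.989392)
phase 2: p=0.2501, T=0.292, ωT=1.056748, cosh=1.612292, sinh=1.264708; start (x,ẋ)=(0.217560, 0.989392) → end (x,ẋ)=(0.543392, 1.446253)

x = 0.5434, ẋ = 1.4463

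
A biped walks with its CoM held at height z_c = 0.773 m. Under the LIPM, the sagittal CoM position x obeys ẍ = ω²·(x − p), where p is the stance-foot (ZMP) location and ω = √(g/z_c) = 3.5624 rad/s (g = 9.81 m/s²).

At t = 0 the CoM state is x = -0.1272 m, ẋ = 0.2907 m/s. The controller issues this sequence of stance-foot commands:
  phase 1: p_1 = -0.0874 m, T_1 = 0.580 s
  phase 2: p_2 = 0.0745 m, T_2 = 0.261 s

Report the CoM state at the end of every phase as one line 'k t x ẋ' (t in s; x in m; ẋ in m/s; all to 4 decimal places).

phase 1: p=-0.0874, T=0.580, ωT=2.066192, cosh=4.010685, sinh=3.884018; start (x,ẋ)=(-0.127200, 0.290700) → end (x,ẋ)=(0.069919, 0.615216)
phase 2: p=0.0745, T=0.261, ωT=0.929786, cosh=1.464303, sinh=1.069665; start (x,ẋ)=(0.069919, 0.615216) → end (x,ẋ)=(0.252521, 0.883409)

1 0.5800 0.0699 0.6152
2 0.8410 0.2525 0.8834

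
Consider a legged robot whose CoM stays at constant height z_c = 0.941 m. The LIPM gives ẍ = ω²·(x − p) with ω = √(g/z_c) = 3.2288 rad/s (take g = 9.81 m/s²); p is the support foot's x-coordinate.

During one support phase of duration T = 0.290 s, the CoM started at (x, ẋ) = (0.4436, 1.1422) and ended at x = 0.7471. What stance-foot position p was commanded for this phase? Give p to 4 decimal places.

p = 0.6097

ωT = 3.2288·0.290 = 0.936352; cosh(ωT) = 1.471358, sinh(ωT) = 1.079302
x(T) = p + (x₀−p)·cosh(ωT) + (ẋ₀/ω)·sinh(ωT) ⇒ p·(1 − cosh) = x(T) − x₀·cosh − (ẋ₀/ω)·sinh
numerator   = 0.7471 − (0.4436)·1.471358 − (1.1422/3.2288)·1.079302 = -0.287401
denominator = 1 − 1.471358 = -0.471358
p = -0.287401 / -0.471358 = 0.6097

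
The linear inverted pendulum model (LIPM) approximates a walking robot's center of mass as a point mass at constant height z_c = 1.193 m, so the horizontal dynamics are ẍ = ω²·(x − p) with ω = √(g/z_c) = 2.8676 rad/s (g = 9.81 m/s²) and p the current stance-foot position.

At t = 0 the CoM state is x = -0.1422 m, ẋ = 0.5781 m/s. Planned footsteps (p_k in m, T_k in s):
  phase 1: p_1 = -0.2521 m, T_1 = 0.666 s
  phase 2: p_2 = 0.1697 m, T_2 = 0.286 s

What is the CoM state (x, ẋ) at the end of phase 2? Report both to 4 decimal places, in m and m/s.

phase 1: p=-0.2521, T=0.666, ωT=1.909822, cosh=3.449995, sinh=3.301889; start (x,ẋ)=(-0.142200, 0.578100) → end (x,ẋ)=(0.792706, 3.035030)
phase 2: p=0.1697, T=0.286, ωT=0.820134, cosh=1.355588, sinh=0.915215; start (x,ẋ)=(0.792706, 3.035030) → end (x,ẋ)=(1.982891, 5.749311)

x = 1.9829, ẋ = 5.7493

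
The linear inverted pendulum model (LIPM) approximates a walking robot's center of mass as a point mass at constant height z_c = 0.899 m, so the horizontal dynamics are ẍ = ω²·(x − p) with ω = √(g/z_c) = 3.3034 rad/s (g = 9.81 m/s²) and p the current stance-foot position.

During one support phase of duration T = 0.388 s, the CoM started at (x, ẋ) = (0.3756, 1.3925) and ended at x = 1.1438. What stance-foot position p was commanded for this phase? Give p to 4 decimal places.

p = 0.3040

ωT = 3.3034·0.388 = 1.281719; cosh(ωT) = 1.940194, sinh(ωT) = 1.662634
x(T) = p + (x₀−p)·cosh(ωT) + (ẋ₀/ω)·sinh(ωT) ⇒ p·(1 − cosh) = x(T) − x₀·cosh − (ẋ₀/ω)·sinh
numerator   = 1.1438 − (0.3756)·1.940194 − (1.3925/3.3034)·1.662634 = -0.285796
denominator = 1 − 1.940194 = -0.940194
p = -0.285796 / -0.940194 = 0.3040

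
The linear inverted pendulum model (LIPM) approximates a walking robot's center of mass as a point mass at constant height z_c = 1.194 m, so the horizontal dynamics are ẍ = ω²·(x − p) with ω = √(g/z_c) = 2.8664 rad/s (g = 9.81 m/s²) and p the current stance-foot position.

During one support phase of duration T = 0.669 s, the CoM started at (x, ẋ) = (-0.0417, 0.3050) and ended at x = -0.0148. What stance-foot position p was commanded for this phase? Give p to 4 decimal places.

p = 0.0905

ωT = 2.8664·0.669 = 1.917622; cosh(ωT) = 3.475855, sinh(ωT) = 3.328899
x(T) = p + (x₀−p)·cosh(ωT) + (ẋ₀/ω)·sinh(ωT) ⇒ p·(1 − cosh) = x(T) − x₀·cosh − (ẋ₀/ω)·sinh
numerator   = -0.0148 − (-0.0417)·3.475855 − (0.3050/2.8664)·3.328899 = -0.224069
denominator = 1 − 3.475855 = -2.475855
p = -0.224069 / -2.475855 = 0.0905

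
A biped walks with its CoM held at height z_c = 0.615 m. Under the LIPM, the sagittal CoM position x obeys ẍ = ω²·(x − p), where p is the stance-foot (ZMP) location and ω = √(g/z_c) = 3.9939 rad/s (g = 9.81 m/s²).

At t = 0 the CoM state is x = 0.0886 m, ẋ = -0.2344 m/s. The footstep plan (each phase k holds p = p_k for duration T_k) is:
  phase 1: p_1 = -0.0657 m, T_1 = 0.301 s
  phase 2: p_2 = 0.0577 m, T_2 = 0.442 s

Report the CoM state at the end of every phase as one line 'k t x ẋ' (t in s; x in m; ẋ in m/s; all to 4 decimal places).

1 0.3010 0.1254 0.5075
2 0.7430 0.6215 2.2925

phase 1: p=-0.0657, T=0.301, ωT=1.202164, cosh=1.813926, sinh=1.513383; start (x,ẋ)=(0.088600, -0.234400) → end (x,ẋ)=(0.125369, 0.507451)
phase 2: p=0.0577, T=0.442, ωT=1.765304, cosh=3.007241, sinh=2.836106; start (x,ẋ)=(0.125369, 0.507451) → end (x,ẋ)=(0.621543, 2.292525)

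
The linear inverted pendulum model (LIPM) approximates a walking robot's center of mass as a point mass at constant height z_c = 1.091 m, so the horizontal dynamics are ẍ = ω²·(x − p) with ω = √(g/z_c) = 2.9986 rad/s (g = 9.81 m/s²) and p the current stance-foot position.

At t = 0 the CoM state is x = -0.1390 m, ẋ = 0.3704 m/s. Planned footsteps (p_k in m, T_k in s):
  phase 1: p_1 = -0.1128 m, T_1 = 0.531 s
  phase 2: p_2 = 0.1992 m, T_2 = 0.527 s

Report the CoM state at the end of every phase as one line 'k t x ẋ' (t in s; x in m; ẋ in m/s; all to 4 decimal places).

phase 1: p=-0.1128, T=0.531, ωT=1.592257, cosh=2.559147, sinh=2.355681; start (x,ẋ)=(-0.139000, 0.370400) → end (x,ẋ)=(0.111134, 0.762838)
phase 2: p=0.1992, T=0.527, ωT=1.580262, cosh=2.531075, sinh=2.325154; start (x,ẋ)=(0.111134, 0.762838) → end (x,ẋ)=(0.567813, 1.316787)

1 0.5310 0.1111 0.7628
2 1.0580 0.5678 1.3168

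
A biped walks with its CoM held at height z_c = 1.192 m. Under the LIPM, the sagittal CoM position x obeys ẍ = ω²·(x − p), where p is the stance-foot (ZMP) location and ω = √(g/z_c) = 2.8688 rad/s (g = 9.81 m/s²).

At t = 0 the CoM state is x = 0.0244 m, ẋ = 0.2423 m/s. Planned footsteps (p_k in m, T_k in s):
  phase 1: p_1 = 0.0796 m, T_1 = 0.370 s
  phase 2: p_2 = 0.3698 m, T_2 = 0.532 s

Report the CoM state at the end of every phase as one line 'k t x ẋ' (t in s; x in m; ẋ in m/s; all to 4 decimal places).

phase 1: p=0.0796, T=0.370, ωT=1.061456, cosh=1.618264, sinh=1.272312; start (x,ẋ)=(0.024400, 0.242300) → end (x,ẋ)=(0.097732, 0.190625)
phase 2: p=0.3698, T=0.532, ωT=1.526202, cosh=2.409014, sinh=2.191654; start (x,ẋ)=(0.097732, 0.190625) → end (x,ẋ)=(-0.139986, -1.251388)

1 0.3700 0.0977 0.1906
2 0.9020 -0.1400 -1.2514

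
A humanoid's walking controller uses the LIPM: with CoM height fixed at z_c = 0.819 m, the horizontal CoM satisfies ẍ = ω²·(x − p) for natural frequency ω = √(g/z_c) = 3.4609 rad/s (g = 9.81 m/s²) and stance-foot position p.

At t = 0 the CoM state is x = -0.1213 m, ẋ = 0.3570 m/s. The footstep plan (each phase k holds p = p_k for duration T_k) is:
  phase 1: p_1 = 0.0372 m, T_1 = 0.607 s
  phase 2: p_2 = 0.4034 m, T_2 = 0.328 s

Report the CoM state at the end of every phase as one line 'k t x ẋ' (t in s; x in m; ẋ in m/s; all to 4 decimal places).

1 0.6070 -0.2050 -0.7273
2 0.9350 -0.9341 -4.1860

phase 1: p=0.0372, T=0.607, ωT=2.100766, cosh=4.147396, sinh=4.025034; start (x,ẋ)=(-0.121300, 0.357000) → end (x,ẋ)=(-0.204971, -0.727322)
phase 2: p=0.4034, T=0.328, ωT=1.135175, cosh=1.716542, sinh=1.395176; start (x,ẋ)=(-0.204971, -0.727322) → end (x,ẋ)=(-0.934096, -4.186037)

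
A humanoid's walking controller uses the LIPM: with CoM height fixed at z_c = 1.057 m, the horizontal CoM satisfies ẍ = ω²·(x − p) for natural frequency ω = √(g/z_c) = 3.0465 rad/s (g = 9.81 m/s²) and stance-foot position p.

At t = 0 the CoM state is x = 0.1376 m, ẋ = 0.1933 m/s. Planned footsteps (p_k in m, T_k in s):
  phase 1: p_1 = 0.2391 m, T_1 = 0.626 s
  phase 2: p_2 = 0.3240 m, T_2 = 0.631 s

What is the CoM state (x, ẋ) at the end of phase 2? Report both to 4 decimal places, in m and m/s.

x = -0.8501, ẋ = -3.5281

phase 1: p=0.2391, T=0.626, ωT=1.907109, cosh=3.441051, sinh=3.292542; start (x,ẋ)=(0.137600, 0.193300) → end (x,ẋ)=(0.098745, -0.352964)
phase 2: p=0.3240, T=0.631, ωT=1.922341, cosh=3.491606, sinh=3.345342; start (x,ẋ)=(0.098745, -0.352964) → end (x,ẋ)=(-0.850090, -3.528120)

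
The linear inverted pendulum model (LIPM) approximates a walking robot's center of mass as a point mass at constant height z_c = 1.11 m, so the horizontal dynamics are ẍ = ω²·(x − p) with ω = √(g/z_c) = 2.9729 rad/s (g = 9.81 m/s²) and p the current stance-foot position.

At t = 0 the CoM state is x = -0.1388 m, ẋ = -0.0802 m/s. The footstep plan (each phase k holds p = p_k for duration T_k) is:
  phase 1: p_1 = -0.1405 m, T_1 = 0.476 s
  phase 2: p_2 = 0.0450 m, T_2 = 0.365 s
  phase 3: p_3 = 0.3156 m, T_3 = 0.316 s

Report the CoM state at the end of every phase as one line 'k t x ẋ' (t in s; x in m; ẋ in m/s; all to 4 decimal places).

1 0.4760 -0.1890 -0.1650
2 0.8410 -0.4137 -1.1843
3 1.1570 -1.1916 -4.0963

phase 1: p=-0.1405, T=0.476, ωT=1.415100, cosh=2.179901, sinh=1.936999; start (x,ẋ)=(-0.138800, -0.080200) → end (x,ẋ)=(-0.189049, -0.165039)
phase 2: p=0.0450, T=0.365, ωT=1.085109, cosh=1.648813, sinh=1.310948; start (x,ẋ)=(-0.189049, -0.165039) → end (x,ẋ)=(-0.413679, -1.184280)
phase 3: p=0.3156, T=0.316, ωT=0.939436, cosh=1.474694, sinh=1.083845; start (x,ẋ)=(-0.413679, -1.184280) → end (x,ẋ)=(-1.191622, -4.096306)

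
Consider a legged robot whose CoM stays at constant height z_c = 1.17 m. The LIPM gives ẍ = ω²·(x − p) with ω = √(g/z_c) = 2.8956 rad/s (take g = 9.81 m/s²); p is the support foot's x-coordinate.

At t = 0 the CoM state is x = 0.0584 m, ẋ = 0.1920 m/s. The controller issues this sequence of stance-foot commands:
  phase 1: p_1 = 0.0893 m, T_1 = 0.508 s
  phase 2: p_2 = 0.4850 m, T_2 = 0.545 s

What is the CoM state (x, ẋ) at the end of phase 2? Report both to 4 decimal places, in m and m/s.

phase 1: p=0.0893, T=0.508, ωT=1.470965, cosh=2.291569, sinh=2.061865; start (x,ẋ)=(0.058400, 0.192000) → end (x,ẋ)=(0.155208, 0.255498)
phase 2: p=0.4850, T=0.545, ωT=1.578102, cosh=2.526058, sinh=2.319692; start (x,ẋ)=(0.155208, 0.255498) → end (x,ẋ)=(-0.143393, -1.569780)

x = -0.1434, ẋ = -1.5698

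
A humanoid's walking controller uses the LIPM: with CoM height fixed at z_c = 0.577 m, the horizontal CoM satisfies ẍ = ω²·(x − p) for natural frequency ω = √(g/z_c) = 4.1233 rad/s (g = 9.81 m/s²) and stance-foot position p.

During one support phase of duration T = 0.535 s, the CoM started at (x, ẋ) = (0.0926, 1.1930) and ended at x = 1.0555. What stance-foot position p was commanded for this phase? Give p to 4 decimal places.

p = 0.1857

ωT = 4.1233·0.535 = 2.205966; cosh(ωT) = 4.594579, sinh(ωT) = 4.484434
x(T) = p + (x₀−p)·cosh(ωT) + (ẋ₀/ω)·sinh(ωT) ⇒ p·(1 − cosh) = x(T) − x₀·cosh − (ẋ₀/ω)·sinh
numerator   = 1.0555 − (0.0926)·4.594579 − (1.1930/4.1233)·4.484434 = -0.667446
denominator = 1 − 4.594579 = -3.594579
p = -0.667446 / -3.594579 = 0.1857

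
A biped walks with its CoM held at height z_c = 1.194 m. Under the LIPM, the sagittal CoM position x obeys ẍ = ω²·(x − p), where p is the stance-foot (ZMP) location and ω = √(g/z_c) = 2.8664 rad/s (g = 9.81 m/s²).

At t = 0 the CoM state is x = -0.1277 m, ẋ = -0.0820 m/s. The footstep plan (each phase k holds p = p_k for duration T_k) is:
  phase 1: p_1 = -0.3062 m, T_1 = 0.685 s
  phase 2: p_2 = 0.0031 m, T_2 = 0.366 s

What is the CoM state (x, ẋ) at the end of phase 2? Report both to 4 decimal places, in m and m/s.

phase 1: p=-0.3062, T=0.685, ωT=1.963484, cosh=3.632236, sinh=3.491868; start (x,ẋ)=(-0.127700, -0.082000) → end (x,ẋ)=(0.242261, 1.488779)
phase 2: p=0.0031, T=0.366, ωT=1.049102, cosh=1.602670, sinh=1.252418; start (x,ẋ)=(0.242261, 1.488779) → end (x,ẋ)=(1.036890, 3.244593)

x = 1.0369, ẋ = 3.2446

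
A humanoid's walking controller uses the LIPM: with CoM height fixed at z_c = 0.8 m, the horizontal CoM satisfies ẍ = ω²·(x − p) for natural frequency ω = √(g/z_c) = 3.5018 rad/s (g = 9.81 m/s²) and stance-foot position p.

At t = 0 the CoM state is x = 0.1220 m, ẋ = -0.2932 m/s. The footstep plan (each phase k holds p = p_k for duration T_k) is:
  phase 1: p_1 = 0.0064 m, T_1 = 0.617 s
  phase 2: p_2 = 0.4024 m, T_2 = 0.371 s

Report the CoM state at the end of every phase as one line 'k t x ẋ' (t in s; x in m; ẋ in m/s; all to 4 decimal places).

phase 1: p=0.0064, T=0.617, ωT=2.160611, cosh=4.395844, sinh=4.280590; start (x,ẋ)=(0.122000, -0.293200) → end (x,ẋ)=(0.156153, 0.443956)
phase 2: p=0.4024, T=0.371, ωT=1.299168, cosh=1.969502, sinh=1.696743; start (x,ẋ)=(0.156153, 0.443956) → end (x,ẋ)=(0.132528, -0.588744)

1 0.6170 0.1562 0.4440
2 0.9880 0.1325 -0.5887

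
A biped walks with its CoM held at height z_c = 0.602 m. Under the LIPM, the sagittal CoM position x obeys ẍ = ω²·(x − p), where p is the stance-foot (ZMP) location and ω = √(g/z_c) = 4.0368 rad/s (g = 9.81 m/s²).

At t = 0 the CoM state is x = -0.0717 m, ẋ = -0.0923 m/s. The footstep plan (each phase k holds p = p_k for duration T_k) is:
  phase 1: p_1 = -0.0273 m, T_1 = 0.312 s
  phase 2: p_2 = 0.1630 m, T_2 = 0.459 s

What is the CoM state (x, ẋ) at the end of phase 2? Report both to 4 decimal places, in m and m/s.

x = -1.2151, ẋ = -5.4390

phase 1: p=-0.0273, T=0.312, ωT=1.259482, cosh=1.903698, sinh=1.619897; start (x,ẋ)=(-0.071700, -0.092300) → end (x,ẋ)=(-0.148863, -0.466052)
phase 2: p=0.1630, T=0.459, ωT=1.852891, cosh=3.267508, sinh=3.110725; start (x,ẋ)=(-0.148863, -0.466052) → end (x,ẋ)=(-1.215149, -5.439003)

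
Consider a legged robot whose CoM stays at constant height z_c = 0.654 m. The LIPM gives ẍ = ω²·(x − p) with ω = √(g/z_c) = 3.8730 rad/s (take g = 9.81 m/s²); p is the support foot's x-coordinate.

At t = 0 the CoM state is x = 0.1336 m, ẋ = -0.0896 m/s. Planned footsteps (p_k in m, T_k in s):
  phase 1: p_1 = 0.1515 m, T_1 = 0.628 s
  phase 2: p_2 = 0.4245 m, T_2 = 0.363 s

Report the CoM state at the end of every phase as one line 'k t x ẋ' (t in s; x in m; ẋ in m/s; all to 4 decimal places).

1 0.6280 -0.0818 -0.9055
2 0.9910 -1.1185 -5.7174

phase 1: p=0.1515, T=0.628, ωT=2.432244, cosh=5.736120, sinh=5.648280; start (x,ẋ)=(0.133600, -0.089600) → end (x,ẋ)=(-0.081847, -0.905533)
phase 2: p=0.4245, T=0.363, ωT=1.405899, cosh=2.162169, sinh=1.917023; start (x,ẋ)=(-0.081847, -0.905533) → end (x,ẋ)=(-1.118520, -5.717353)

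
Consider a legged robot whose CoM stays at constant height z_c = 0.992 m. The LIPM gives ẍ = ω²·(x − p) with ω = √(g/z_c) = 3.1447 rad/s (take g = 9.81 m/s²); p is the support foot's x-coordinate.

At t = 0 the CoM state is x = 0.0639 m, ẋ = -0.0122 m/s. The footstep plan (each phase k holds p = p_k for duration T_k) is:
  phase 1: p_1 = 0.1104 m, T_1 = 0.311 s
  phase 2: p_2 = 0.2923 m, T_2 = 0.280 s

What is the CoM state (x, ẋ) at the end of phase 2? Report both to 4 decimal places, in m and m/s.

x = -0.1297, ẋ = -1.0690

phase 1: p=0.1104, T=0.311, ωT=0.978002, cosh=1.517600, sinh=1.141538; start (x,ẋ)=(0.063900, -0.012200) → end (x,ẋ)=(0.035403, -0.185440)
phase 2: p=0.2923, T=0.280, ωT=0.880516, cosh=1.413356, sinh=0.998788; start (x,ẋ)=(0.035403, -0.185440) → end (x,ẋ)=(-0.129685, -1.068978)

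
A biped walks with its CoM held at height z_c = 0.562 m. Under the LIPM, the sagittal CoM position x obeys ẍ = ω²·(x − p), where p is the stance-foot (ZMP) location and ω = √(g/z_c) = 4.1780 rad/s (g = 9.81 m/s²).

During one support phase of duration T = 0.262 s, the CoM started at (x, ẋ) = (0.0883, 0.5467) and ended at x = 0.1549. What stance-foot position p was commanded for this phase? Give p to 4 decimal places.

p = 0.2501

ωT = 4.1780·0.262 = 1.094636; cosh(ωT) = 1.661378, sinh(ωT) = 1.326717
x(T) = p + (x₀−p)·cosh(ωT) + (ẋ₀/ω)·sinh(ωT) ⇒ p·(1 − cosh) = x(T) − x₀·cosh − (ẋ₀/ω)·sinh
numerator   = 0.1549 − (0.0883)·1.661378 − (0.5467/4.1780)·1.326717 = -0.165403
denominator = 1 − 1.661378 = -0.661378
p = -0.165403 / -0.661378 = 0.2501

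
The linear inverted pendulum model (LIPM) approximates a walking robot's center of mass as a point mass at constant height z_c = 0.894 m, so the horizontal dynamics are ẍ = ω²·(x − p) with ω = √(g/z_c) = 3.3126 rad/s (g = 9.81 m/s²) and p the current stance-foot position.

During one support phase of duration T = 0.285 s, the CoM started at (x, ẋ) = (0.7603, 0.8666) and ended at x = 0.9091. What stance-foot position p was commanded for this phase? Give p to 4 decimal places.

p = 1.0449

ωT = 3.3126·0.285 = 0.944091; cosh(ωT) = 1.479754, sinh(ωT) = 1.090721
x(T) = p + (x₀−p)·cosh(ωT) + (ẋ₀/ω)·sinh(ωT) ⇒ p·(1 − cosh) = x(T) − x₀·cosh − (ẋ₀/ω)·sinh
numerator   = 0.9091 − (0.7603)·1.479754 − (0.8666/3.3126)·1.090721 = -0.501298
denominator = 1 − 1.479754 = -0.479754
p = -0.501298 / -0.479754 = 1.0449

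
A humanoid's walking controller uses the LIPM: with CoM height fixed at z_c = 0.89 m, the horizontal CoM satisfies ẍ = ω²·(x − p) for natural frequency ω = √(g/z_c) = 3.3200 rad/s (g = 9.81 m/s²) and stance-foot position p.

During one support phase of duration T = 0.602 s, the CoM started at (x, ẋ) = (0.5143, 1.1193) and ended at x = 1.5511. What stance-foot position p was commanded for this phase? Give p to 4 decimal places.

p = 0.5811

ωT = 3.3200·0.602 = 1.998640; cosh(ωT) = 3.757267, sinh(ωT) = 3.621747
x(T) = p + (x₀−p)·cosh(ωT) + (ẋ₀/ω)·sinh(ωT) ⇒ p·(1 − cosh) = x(T) − x₀·cosh − (ẋ₀/ω)·sinh
numerator   = 1.5511 − (0.5143)·3.757267 − (1.1193/3.3200)·3.621747 = -1.602293
denominator = 1 − 3.757267 = -2.757267
p = -1.602293 / -2.757267 = 0.5811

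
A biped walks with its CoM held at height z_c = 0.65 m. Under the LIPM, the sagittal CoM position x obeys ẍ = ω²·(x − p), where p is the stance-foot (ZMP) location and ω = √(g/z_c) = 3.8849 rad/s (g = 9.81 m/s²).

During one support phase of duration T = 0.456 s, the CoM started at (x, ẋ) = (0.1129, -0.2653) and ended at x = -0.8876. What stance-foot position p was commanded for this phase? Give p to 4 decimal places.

ωT = 3.8849·0.456 = 1.771514; cosh(ωT) = 3.024913, sinh(ωT) = 2.854838
x(T) = p + (x₀−p)·cosh(ωT) + (ẋ₀/ω)·sinh(ωT) ⇒ p·(1 − cosh) = x(T) − x₀·cosh − (ẋ₀/ω)·sinh
numerator   = -0.8876 − (0.1129)·3.024913 − (-0.2653/3.8849)·2.854838 = -1.034156
denominator = 1 − 3.024913 = -2.024913
p = -1.034156 / -2.024913 = 0.5107

p = 0.5107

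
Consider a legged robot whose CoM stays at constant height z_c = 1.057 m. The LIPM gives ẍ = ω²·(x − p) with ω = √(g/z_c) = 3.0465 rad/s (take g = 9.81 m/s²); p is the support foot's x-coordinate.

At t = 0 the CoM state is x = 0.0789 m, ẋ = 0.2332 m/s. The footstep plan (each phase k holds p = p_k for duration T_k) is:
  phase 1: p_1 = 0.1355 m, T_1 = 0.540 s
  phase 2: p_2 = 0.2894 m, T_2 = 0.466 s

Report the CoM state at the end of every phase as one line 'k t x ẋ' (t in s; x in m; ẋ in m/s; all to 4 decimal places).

1 0.5400 0.1743 0.1966
2 1.0060 0.1632 -0.2523

phase 1: p=0.1355, T=0.540, ωT=1.645110, cosh=2.687286, sinh=2.494294; start (x,ẋ)=(0.078900, 0.233200) → end (x,ẋ)=(0.174330, 0.196579)
phase 2: p=0.2894, T=0.466, ωT=1.419669, cosh=2.188773, sinh=1.946979; start (x,ẋ)=(0.174330, 0.196579) → end (x,ẋ)=(0.163169, -0.252267)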